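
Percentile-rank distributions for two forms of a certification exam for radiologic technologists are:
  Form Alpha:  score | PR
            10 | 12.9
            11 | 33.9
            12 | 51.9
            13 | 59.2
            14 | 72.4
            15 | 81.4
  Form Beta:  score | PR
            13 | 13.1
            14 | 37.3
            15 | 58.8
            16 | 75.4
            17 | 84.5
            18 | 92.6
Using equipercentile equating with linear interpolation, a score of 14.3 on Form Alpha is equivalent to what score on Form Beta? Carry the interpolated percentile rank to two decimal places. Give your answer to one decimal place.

16.0

PR of 14.3 on Form Alpha: 72.4 + (14.3 − 14)/(15 − 14) × (81.4 − 72.4) = 75.10
On Form Beta, PR 75.10 falls between score 15 (PR 58.8) and 16 (PR 75.4).
Interpolate: 15 + (75.10 − 58.8)/(75.4 − 58.8) × (16 − 15) = 16.0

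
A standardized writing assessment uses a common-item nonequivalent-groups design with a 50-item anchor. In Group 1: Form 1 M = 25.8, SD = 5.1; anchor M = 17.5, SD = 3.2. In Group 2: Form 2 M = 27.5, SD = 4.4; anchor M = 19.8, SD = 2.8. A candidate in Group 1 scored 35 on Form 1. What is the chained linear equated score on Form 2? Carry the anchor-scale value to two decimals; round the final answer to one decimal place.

33.0

Form 1 → anchor (Group 1): v = (3.2/5.1)(35 − 25.8) + 17.5 = 23.27
anchor → Form 2 (Group 2): y = (4.4/2.8)(23.27 − 19.8) + 27.5 = 33.0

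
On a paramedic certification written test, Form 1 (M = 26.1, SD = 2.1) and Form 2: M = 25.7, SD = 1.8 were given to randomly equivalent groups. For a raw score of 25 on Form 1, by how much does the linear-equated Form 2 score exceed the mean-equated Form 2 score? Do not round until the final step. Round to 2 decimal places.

0.16

Mean-equated: 25 + (25.7 − 26.1) = 24.60
Linear-equated: (1.8/2.1)(25 − 26.1) + 25.7 = 24.757
Difference = 24.757 − 24.60 = 0.16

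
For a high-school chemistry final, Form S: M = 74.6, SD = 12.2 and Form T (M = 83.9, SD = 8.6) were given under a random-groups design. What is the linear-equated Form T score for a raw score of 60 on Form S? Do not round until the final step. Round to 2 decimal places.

Linear equating: y = (SD_Y/SD_X)(x − M_X) + M_Y
y = (8.6/12.2)(60 − 74.6) + 83.9
y = 0.704918 × -14.6 + 83.9 = -10.2918 + 83.9 = 73.61

73.61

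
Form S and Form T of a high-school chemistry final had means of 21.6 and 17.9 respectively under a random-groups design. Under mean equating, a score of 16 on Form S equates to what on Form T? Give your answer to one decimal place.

12.3

Mean equating: y = x + (M_Y − M_X) = 16 + (17.9 − 21.6) = 12.3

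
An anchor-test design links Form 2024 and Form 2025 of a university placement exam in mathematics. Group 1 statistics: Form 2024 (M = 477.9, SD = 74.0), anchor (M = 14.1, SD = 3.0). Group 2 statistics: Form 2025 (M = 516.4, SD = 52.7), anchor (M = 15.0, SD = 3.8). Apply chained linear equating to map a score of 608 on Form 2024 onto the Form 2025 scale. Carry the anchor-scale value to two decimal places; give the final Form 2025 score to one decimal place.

577.0

Form 2024 → anchor (Group 1): v = (3.0/74.0)(608 − 477.9) + 14.1 = 19.37
anchor → Form 2025 (Group 2): y = (52.7/3.8)(19.37 − 15.0) + 516.4 = 577.0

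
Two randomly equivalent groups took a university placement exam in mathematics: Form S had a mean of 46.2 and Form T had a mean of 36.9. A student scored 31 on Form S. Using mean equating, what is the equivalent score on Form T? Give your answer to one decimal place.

21.7

Mean equating: y = x + (M_Y − M_X) = 31 + (36.9 − 46.2) = 21.7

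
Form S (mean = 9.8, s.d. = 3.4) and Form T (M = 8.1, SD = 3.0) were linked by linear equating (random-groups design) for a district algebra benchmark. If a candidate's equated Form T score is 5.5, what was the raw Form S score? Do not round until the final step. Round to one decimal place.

Invert y = (SD_Y/SD_X)(x − M_X) + M_Y:
x = (SD_X/SD_Y)(y − M_Y) + M_X = (3.4/3.0)(5.5 − 8.1) + 9.8
x = 1.133333 × -2.600 + 9.8 = 6.9

6.9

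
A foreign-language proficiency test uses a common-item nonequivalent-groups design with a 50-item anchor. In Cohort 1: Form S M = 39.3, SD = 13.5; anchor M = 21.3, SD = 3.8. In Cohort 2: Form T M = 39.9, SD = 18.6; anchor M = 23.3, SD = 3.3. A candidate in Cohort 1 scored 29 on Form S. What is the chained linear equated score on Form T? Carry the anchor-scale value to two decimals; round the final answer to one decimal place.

Form S → anchor (Cohort 1): v = (3.8/13.5)(29 − 39.3) + 21.3 = 18.40
anchor → Form T (Cohort 2): y = (18.6/3.3)(18.40 − 23.3) + 39.9 = 12.3

12.3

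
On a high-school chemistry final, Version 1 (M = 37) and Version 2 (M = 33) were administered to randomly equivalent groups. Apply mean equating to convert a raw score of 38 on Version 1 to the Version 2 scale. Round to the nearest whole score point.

34

Mean equating: y = x + (M_Y − M_X) = 38 + (33 − 37) = 34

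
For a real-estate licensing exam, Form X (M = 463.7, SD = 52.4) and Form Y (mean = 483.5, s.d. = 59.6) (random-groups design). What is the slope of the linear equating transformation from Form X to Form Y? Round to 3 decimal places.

1.137

A = SD_Y / SD_X = 59.6 / 52.4 = 1.137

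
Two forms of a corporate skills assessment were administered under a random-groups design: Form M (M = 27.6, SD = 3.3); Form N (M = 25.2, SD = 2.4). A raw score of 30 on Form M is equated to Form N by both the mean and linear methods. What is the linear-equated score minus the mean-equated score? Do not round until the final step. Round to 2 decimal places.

Mean-equated: 30 + (25.2 − 27.6) = 27.60
Linear-equated: (2.4/3.3)(30 − 27.6) + 25.2 = 26.945
Difference = 26.945 − 27.60 = -0.65

-0.65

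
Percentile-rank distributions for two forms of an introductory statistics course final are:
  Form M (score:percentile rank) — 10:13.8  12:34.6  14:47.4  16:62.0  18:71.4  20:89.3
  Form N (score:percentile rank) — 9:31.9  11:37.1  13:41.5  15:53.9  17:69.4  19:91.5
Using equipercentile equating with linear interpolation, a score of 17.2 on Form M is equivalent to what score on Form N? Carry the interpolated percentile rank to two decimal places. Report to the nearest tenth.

16.8

PR of 17.2 on Form M: 62.0 + (17.2 − 16)/(18 − 16) × (71.4 − 62.0) = 67.64
On Form N, PR 67.64 falls between score 15 (PR 53.9) and 17 (PR 69.4).
Interpolate: 15 + (67.64 − 53.9)/(69.4 − 53.9) × (17 − 15) = 16.8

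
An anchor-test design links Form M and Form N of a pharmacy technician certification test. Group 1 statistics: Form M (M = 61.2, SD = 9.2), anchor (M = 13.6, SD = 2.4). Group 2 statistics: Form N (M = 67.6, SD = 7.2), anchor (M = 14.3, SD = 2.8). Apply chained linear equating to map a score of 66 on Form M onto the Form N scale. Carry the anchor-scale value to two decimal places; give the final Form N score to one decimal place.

Form M → anchor (Group 1): v = (2.4/9.2)(66 − 61.2) + 13.6 = 14.85
anchor → Form N (Group 2): y = (7.2/2.8)(14.85 − 14.3) + 67.6 = 69.0

69.0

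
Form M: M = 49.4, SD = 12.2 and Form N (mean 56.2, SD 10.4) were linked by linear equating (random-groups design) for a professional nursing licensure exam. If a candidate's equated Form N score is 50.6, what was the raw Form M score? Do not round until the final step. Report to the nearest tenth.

42.8

Invert y = (SD_Y/SD_X)(x − M_X) + M_Y:
x = (SD_X/SD_Y)(y − M_Y) + M_X = (12.2/10.4)(50.6 − 56.2) + 49.4
x = 1.173077 × -5.600 + 49.4 = 42.8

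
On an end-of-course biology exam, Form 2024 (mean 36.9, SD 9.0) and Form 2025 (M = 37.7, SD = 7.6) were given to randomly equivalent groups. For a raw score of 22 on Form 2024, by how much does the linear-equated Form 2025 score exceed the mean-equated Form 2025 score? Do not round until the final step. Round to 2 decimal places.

2.32

Mean-equated: 22 + (37.7 − 36.9) = 22.80
Linear-equated: (7.6/9.0)(22 − 36.9) + 37.7 = 25.118
Difference = 25.118 − 22.80 = 2.32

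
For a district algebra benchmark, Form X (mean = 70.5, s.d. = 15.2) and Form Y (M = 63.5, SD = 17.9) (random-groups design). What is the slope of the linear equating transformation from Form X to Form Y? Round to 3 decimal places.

A = SD_Y / SD_X = 17.9 / 15.2 = 1.178

1.178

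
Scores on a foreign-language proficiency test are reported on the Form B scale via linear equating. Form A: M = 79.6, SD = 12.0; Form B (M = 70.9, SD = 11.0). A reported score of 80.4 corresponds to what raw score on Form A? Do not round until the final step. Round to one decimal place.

90.0

Invert y = (SD_Y/SD_X)(x − M_X) + M_Y:
x = (SD_X/SD_Y)(y − M_Y) + M_X = (12.0/11.0)(80.4 − 70.9) + 79.6
x = 1.090909 × 9.500 + 79.6 = 90.0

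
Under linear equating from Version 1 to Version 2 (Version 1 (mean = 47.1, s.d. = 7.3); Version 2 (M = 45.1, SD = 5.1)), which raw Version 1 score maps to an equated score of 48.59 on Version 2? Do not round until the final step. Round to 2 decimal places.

Invert y = (SD_Y/SD_X)(x − M_X) + M_Y:
x = (SD_X/SD_Y)(y − M_Y) + M_X = (7.3/5.1)(48.59 − 45.1) + 47.1
x = 1.431373 × 3.490 + 47.1 = 52.10

52.10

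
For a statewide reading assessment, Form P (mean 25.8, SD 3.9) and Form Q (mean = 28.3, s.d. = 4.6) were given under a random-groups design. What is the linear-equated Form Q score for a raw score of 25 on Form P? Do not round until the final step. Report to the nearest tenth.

Linear equating: y = (SD_Y/SD_X)(x − M_X) + M_Y
y = (4.6/3.9)(25 − 25.8) + 28.3
y = 1.179487 × -0.8 + 28.3 = -0.9436 + 28.3 = 27.4

27.4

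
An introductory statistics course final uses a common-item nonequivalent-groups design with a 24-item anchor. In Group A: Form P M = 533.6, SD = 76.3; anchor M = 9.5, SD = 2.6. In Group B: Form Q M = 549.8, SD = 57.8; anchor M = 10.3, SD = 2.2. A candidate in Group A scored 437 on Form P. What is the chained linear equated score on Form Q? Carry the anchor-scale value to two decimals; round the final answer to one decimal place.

Form P → anchor (Group A): v = (2.6/76.3)(437 − 533.6) + 9.5 = 6.21
anchor → Form Q (Group B): y = (57.8/2.2)(6.21 − 10.3) + 549.8 = 442.3

442.3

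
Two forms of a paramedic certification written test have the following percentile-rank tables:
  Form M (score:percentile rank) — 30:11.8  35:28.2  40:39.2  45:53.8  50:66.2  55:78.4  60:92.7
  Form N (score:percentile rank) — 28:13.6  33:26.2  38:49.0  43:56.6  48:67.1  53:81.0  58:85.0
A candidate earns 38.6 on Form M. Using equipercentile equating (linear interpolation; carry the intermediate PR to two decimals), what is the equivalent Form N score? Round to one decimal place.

35.2

PR of 38.6 on Form M: 28.2 + (38.6 − 35)/(40 − 35) × (39.2 − 28.2) = 36.12
On Form N, PR 36.12 falls between score 33 (PR 26.2) and 38 (PR 49.0).
Interpolate: 33 + (36.12 − 26.2)/(49.0 − 26.2) × (38 − 33) = 35.2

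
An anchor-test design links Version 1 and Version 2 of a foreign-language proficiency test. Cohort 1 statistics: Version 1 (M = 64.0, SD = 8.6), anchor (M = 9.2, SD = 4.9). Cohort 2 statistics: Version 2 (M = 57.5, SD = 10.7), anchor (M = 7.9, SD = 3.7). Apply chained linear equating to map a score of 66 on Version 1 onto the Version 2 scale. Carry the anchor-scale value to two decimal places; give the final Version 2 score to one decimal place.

64.6

Version 1 → anchor (Cohort 1): v = (4.9/8.6)(66 − 64.0) + 9.2 = 10.34
anchor → Version 2 (Cohort 2): y = (10.7/3.7)(10.34 − 7.9) + 57.5 = 64.6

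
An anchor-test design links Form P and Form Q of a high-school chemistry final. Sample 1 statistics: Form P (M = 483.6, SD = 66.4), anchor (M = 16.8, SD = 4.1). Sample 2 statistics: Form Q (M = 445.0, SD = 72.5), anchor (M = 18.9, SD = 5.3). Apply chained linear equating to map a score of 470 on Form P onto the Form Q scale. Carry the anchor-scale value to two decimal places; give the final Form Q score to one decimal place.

Form P → anchor (Sample 1): v = (4.1/66.4)(470 − 483.6) + 16.8 = 15.96
anchor → Form Q (Sample 2): y = (72.5/5.3)(15.96 − 18.9) + 445.0 = 404.8

404.8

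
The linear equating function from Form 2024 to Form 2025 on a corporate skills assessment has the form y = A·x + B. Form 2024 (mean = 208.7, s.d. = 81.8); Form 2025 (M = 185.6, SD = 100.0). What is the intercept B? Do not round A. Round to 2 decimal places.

A = SD_Y / SD_X = 100.0 / 81.8 = 1.222494
B = M_Y − A·M_X = 185.6 − 1.222494 × 208.7 = -69.53

-69.53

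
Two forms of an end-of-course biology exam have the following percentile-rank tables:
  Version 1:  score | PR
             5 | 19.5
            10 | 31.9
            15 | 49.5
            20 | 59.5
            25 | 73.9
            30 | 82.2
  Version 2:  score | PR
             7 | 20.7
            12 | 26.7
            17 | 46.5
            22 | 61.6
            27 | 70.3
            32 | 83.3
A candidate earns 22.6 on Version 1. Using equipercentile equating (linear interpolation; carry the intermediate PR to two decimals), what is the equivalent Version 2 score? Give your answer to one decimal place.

25.1

PR of 22.6 on Version 1: 59.5 + (22.6 − 20)/(25 − 20) × (73.9 − 59.5) = 66.99
On Version 2, PR 66.99 falls between score 22 (PR 61.6) and 27 (PR 70.3).
Interpolate: 22 + (66.99 − 61.6)/(70.3 − 61.6) × (27 − 22) = 25.1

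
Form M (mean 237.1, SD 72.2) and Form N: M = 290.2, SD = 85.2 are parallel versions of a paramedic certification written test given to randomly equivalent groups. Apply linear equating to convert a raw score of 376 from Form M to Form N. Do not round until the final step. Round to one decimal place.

454.1

Linear equating: y = (SD_Y/SD_X)(x − M_X) + M_Y
y = (85.2/72.2)(376 − 237.1) + 290.2
y = 1.180055 × 138.9 + 290.2 = 163.9097 + 290.2 = 454.1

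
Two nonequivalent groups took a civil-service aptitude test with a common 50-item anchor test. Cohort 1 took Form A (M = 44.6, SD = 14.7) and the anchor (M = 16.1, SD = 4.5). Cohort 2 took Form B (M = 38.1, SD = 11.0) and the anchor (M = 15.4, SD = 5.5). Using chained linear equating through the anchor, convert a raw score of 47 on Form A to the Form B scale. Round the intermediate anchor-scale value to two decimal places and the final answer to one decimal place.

41.0

Form A → anchor (Cohort 1): v = (4.5/14.7)(47 − 44.6) + 16.1 = 16.83
anchor → Form B (Cohort 2): y = (11.0/5.5)(16.83 − 15.4) + 38.1 = 41.0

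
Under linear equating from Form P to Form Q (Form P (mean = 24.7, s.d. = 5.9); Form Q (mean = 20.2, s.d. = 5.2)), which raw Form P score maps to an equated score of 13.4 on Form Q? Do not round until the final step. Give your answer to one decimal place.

17.0

Invert y = (SD_Y/SD_X)(x − M_X) + M_Y:
x = (SD_X/SD_Y)(y − M_Y) + M_X = (5.9/5.2)(13.4 − 20.2) + 24.7
x = 1.134615 × -6.800 + 24.7 = 17.0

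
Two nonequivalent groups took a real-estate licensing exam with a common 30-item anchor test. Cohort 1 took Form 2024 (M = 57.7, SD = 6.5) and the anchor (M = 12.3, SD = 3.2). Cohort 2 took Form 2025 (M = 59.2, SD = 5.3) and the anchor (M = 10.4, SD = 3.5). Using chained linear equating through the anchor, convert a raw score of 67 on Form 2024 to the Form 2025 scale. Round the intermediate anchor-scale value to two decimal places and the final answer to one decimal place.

69.0

Form 2024 → anchor (Cohort 1): v = (3.2/6.5)(67 − 57.7) + 12.3 = 16.88
anchor → Form 2025 (Cohort 2): y = (5.3/3.5)(16.88 − 10.4) + 59.2 = 69.0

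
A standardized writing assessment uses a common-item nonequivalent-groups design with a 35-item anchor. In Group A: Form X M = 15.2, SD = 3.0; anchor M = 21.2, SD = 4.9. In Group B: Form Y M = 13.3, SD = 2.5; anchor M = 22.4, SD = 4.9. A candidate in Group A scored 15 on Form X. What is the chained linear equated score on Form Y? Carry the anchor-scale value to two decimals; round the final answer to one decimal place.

12.5

Form X → anchor (Group A): v = (4.9/3.0)(15 − 15.2) + 21.2 = 20.87
anchor → Form Y (Group B): y = (2.5/4.9)(20.87 − 22.4) + 13.3 = 12.5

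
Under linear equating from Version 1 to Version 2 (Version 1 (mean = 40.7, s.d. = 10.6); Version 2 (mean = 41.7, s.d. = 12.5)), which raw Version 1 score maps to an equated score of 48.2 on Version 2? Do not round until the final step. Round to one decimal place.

46.2

Invert y = (SD_Y/SD_X)(x − M_X) + M_Y:
x = (SD_X/SD_Y)(y − M_Y) + M_X = (10.6/12.5)(48.2 − 41.7) + 40.7
x = 0.848000 × 6.500 + 40.7 = 46.2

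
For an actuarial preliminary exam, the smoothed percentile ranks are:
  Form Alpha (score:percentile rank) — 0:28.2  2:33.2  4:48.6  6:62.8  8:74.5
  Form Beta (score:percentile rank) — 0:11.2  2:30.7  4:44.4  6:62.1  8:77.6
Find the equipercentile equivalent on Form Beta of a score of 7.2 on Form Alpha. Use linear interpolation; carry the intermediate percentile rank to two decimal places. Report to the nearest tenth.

PR of 7.2 on Form Alpha: 62.8 + (7.2 − 6)/(8 − 6) × (74.5 − 62.8) = 69.82
On Form Beta, PR 69.82 falls between score 6 (PR 62.1) and 8 (PR 77.6).
Interpolate: 6 + (69.82 − 62.1)/(77.6 − 62.1) × (8 − 6) = 7.0

7.0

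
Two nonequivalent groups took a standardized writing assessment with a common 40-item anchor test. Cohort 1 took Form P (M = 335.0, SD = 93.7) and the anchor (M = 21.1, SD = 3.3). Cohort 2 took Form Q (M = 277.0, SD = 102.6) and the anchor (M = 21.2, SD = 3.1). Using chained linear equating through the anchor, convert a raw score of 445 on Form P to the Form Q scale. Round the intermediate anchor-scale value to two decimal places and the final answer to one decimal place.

401.8

Form P → anchor (Cohort 1): v = (3.3/93.7)(445 − 335.0) + 21.1 = 24.97
anchor → Form Q (Cohort 2): y = (102.6/3.1)(24.97 − 21.2) + 277.0 = 401.8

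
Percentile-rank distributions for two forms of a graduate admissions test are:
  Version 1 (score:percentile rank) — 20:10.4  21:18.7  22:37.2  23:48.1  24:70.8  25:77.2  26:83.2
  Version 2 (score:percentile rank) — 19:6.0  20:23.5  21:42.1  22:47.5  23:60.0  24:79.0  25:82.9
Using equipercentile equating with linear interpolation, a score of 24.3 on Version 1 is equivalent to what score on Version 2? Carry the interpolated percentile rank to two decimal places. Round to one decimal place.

23.7

PR of 24.3 on Version 1: 70.8 + (24.3 − 24)/(25 − 24) × (77.2 − 70.8) = 72.72
On Version 2, PR 72.72 falls between score 23 (PR 60.0) and 24 (PR 79.0).
Interpolate: 23 + (72.72 − 60.0)/(79.0 − 60.0) × (24 − 23) = 23.7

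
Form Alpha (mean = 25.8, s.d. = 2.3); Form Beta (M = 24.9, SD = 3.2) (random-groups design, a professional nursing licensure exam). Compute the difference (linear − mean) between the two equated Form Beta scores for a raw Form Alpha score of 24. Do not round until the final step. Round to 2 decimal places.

Mean-equated: 24 + (24.9 − 25.8) = 23.10
Linear-equated: (3.2/2.3)(24 − 25.8) + 24.9 = 22.396
Difference = 22.396 − 23.10 = -0.70

-0.70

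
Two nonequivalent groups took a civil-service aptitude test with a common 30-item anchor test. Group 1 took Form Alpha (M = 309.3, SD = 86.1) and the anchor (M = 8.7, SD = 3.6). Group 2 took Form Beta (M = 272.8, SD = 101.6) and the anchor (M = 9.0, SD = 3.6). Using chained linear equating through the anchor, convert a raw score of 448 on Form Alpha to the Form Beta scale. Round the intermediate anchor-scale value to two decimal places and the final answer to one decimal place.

Form Alpha → anchor (Group 1): v = (3.6/86.1)(448 − 309.3) + 8.7 = 14.50
anchor → Form Beta (Group 2): y = (101.6/3.6)(14.50 − 9.0) + 272.8 = 428.0

428.0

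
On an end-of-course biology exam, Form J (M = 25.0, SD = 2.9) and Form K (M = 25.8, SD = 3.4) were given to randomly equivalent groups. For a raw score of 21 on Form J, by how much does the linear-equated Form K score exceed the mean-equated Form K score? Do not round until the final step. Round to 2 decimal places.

-0.69

Mean-equated: 21 + (25.8 − 25.0) = 21.80
Linear-equated: (3.4/2.9)(21 − 25.0) + 25.8 = 21.110
Difference = 21.110 − 21.80 = -0.69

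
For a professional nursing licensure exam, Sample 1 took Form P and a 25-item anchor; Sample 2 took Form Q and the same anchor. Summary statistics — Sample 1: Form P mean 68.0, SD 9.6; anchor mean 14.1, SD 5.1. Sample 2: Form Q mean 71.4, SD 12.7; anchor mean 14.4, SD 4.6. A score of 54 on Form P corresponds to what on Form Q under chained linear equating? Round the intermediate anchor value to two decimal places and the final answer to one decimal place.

Form P → anchor (Sample 1): v = (5.1/9.6)(54 − 68.0) + 14.1 = 6.66
anchor → Form Q (Sample 2): y = (12.7/4.6)(6.66 − 14.4) + 71.4 = 50.0

50.0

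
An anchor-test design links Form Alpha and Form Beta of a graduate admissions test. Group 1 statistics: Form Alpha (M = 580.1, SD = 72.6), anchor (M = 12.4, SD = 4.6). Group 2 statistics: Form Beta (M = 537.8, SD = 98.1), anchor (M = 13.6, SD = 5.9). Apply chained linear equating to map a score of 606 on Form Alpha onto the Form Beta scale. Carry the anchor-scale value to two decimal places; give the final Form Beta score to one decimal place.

545.1

Form Alpha → anchor (Group 1): v = (4.6/72.6)(606 − 580.1) + 12.4 = 14.04
anchor → Form Beta (Group 2): y = (98.1/5.9)(14.04 − 13.6) + 537.8 = 545.1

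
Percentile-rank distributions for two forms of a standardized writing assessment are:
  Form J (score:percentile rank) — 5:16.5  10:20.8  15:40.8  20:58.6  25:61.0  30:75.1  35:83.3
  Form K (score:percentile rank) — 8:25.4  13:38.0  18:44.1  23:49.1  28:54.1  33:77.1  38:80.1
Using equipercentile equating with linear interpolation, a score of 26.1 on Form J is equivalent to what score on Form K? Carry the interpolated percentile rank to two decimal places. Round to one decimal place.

30.2

PR of 26.1 on Form J: 61.0 + (26.1 − 25)/(30 − 25) × (75.1 − 61.0) = 64.10
On Form K, PR 64.10 falls between score 28 (PR 54.1) and 33 (PR 77.1).
Interpolate: 28 + (64.10 − 54.1)/(77.1 − 54.1) × (33 − 28) = 30.2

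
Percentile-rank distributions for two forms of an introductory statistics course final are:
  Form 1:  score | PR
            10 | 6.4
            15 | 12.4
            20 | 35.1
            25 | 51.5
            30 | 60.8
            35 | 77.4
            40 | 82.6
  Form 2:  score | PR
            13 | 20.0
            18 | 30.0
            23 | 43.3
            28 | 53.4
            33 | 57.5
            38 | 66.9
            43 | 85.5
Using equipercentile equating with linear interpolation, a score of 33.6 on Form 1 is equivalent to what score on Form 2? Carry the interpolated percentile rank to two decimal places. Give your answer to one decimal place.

39.6

PR of 33.6 on Form 1: 60.8 + (33.6 − 30)/(35 − 30) × (77.4 − 60.8) = 72.75
On Form 2, PR 72.75 falls between score 38 (PR 66.9) and 43 (PR 85.5).
Interpolate: 38 + (72.75 − 66.9)/(85.5 − 66.9) × (43 − 38) = 39.6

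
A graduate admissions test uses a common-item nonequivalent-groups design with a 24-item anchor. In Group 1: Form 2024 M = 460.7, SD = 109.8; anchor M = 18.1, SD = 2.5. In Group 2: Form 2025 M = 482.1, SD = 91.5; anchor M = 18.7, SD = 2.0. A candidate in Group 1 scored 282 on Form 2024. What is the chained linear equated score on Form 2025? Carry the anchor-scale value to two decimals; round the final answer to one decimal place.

268.4

Form 2024 → anchor (Group 1): v = (2.5/109.8)(282 − 460.7) + 18.1 = 14.03
anchor → Form 2025 (Group 2): y = (91.5/2.0)(14.03 − 18.7) + 482.1 = 268.4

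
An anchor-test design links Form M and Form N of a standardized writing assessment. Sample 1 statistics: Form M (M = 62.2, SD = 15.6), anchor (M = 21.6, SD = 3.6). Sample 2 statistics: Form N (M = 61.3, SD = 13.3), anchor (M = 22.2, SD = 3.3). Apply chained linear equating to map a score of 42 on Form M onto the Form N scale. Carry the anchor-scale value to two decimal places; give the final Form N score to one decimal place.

40.1

Form M → anchor (Sample 1): v = (3.6/15.6)(42 − 62.2) + 21.6 = 16.94
anchor → Form N (Sample 2): y = (13.3/3.3)(16.94 − 22.2) + 61.3 = 40.1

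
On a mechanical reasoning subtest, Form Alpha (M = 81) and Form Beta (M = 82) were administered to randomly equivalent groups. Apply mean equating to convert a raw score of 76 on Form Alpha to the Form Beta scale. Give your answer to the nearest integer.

Mean equating: y = x + (M_Y − M_X) = 76 + (82 − 81) = 77

77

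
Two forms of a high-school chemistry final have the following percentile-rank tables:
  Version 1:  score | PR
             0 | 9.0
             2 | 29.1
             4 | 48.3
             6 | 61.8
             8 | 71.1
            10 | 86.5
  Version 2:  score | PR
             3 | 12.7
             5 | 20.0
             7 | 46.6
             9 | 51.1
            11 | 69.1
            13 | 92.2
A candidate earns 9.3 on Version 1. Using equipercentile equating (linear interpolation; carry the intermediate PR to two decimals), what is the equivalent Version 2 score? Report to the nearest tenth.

PR of 9.3 on Version 1: 71.1 + (9.3 − 8)/(10 − 8) × (86.5 − 71.1) = 81.11
On Version 2, PR 81.11 falls between score 11 (PR 69.1) and 13 (PR 92.2).
Interpolate: 11 + (81.11 − 69.1)/(92.2 − 69.1) × (13 − 11) = 12.0

12.0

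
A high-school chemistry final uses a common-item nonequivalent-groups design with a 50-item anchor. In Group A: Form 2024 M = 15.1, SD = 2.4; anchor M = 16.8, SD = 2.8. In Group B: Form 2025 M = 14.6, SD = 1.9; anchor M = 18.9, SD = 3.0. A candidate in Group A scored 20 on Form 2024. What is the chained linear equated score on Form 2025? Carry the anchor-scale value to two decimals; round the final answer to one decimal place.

Form 2024 → anchor (Group A): v = (2.8/2.4)(20 − 15.1) + 16.8 = 22.52
anchor → Form 2025 (Group B): y = (1.9/3.0)(22.52 − 18.9) + 14.6 = 16.9

16.9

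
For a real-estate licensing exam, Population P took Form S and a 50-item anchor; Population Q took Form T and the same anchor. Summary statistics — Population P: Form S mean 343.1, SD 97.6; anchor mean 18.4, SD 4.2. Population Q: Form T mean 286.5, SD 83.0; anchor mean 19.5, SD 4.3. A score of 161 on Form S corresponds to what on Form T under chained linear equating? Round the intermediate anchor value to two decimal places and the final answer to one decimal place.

113.9

Form S → anchor (Population P): v = (4.2/97.6)(161 − 343.1) + 18.4 = 10.56
anchor → Form T (Population Q): y = (83.0/4.3)(10.56 − 19.5) + 286.5 = 113.9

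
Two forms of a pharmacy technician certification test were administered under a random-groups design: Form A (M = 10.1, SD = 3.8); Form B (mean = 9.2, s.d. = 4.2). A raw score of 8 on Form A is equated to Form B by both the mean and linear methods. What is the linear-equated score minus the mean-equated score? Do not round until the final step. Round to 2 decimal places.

-0.22

Mean-equated: 8 + (9.2 − 10.1) = 7.10
Linear-equated: (4.2/3.8)(8 − 10.1) + 9.2 = 6.879
Difference = 6.879 − 7.10 = -0.22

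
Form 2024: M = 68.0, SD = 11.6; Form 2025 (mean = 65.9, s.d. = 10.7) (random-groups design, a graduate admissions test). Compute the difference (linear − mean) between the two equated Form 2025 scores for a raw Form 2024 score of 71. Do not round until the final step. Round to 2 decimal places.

-0.23

Mean-equated: 71 + (65.9 − 68.0) = 68.90
Linear-equated: (10.7/11.6)(71 − 68.0) + 65.9 = 68.667
Difference = 68.667 − 68.90 = -0.23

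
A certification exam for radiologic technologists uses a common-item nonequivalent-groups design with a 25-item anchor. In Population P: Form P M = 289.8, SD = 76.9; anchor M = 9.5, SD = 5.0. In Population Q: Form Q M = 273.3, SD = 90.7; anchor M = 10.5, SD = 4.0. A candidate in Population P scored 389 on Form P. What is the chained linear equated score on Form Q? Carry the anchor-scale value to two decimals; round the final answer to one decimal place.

396.9

Form P → anchor (Population P): v = (5.0/76.9)(389 − 289.8) + 9.5 = 15.95
anchor → Form Q (Population Q): y = (90.7/4.0)(15.95 − 10.5) + 273.3 = 396.9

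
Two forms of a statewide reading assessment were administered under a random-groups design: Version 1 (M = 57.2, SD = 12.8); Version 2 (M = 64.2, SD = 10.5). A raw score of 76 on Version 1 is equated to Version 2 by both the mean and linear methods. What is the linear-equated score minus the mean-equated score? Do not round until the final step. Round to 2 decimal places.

Mean-equated: 76 + (64.2 − 57.2) = 83.00
Linear-equated: (10.5/12.8)(76 − 57.2) + 64.2 = 79.622
Difference = 79.622 − 83.00 = -3.38

-3.38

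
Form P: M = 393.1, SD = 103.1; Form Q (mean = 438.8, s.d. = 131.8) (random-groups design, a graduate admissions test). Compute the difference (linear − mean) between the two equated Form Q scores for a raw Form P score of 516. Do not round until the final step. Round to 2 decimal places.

34.21

Mean-equated: 516 + (438.8 − 393.1) = 561.70
Linear-equated: (131.8/103.1)(516 − 393.1) + 438.8 = 595.912
Difference = 595.912 − 561.70 = 34.21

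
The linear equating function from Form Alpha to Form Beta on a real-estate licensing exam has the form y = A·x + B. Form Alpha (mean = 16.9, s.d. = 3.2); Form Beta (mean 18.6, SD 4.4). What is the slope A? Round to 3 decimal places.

A = SD_Y / SD_X = 4.4 / 3.2 = 1.375

1.375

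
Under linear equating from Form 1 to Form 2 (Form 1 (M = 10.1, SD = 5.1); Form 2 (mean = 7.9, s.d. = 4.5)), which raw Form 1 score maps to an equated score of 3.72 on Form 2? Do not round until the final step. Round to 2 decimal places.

5.36

Invert y = (SD_Y/SD_X)(x − M_X) + M_Y:
x = (SD_X/SD_Y)(y − M_Y) + M_X = (5.1/4.5)(3.72 − 7.9) + 10.1
x = 1.133333 × -4.180 + 10.1 = 5.36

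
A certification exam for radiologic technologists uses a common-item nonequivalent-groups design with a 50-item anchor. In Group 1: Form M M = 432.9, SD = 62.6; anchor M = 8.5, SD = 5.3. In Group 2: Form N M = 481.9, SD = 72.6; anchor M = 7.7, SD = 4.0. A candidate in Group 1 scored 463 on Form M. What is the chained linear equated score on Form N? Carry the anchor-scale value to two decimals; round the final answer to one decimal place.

542.7

Form M → anchor (Group 1): v = (5.3/62.6)(463 − 432.9) + 8.5 = 11.05
anchor → Form N (Group 2): y = (72.6/4.0)(11.05 − 7.7) + 481.9 = 542.7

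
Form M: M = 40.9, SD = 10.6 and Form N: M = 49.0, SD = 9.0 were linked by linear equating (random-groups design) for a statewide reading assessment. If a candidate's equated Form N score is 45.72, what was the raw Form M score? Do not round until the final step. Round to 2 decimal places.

37.04

Invert y = (SD_Y/SD_X)(x − M_X) + M_Y:
x = (SD_X/SD_Y)(y − M_Y) + M_X = (10.6/9.0)(45.72 − 49.0) + 40.9
x = 1.177778 × -3.280 + 40.9 = 37.04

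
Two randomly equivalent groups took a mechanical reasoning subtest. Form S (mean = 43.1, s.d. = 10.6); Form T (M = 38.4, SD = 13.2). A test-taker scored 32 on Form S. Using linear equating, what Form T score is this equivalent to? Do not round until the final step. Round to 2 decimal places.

Linear equating: y = (SD_Y/SD_X)(x − M_X) + M_Y
y = (13.2/10.6)(32 − 43.1) + 38.4
y = 1.245283 × -11.1 + 38.4 = -13.8226 + 38.4 = 24.58

24.58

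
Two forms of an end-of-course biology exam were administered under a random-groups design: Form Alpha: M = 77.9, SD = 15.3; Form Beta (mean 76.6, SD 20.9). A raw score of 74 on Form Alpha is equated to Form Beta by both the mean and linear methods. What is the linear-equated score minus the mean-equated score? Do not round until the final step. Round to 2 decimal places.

-1.43

Mean-equated: 74 + (76.6 − 77.9) = 72.70
Linear-equated: (20.9/15.3)(74 − 77.9) + 76.6 = 71.273
Difference = 71.273 − 72.70 = -1.43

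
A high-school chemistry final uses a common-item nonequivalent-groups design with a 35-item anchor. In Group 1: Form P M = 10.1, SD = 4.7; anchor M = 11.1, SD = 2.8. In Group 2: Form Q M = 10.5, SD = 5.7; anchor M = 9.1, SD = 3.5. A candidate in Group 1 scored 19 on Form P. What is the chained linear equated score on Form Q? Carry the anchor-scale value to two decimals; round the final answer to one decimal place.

22.4

Form P → anchor (Group 1): v = (2.8/4.7)(19 − 10.1) + 11.1 = 16.40
anchor → Form Q (Group 2): y = (5.7/3.5)(16.40 − 9.1) + 10.5 = 22.4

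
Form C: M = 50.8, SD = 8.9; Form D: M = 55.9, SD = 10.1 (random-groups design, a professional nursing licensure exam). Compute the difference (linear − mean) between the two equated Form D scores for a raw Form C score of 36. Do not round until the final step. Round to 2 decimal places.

-2.00

Mean-equated: 36 + (55.9 − 50.8) = 41.10
Linear-equated: (10.1/8.9)(36 − 50.8) + 55.9 = 39.104
Difference = 39.104 − 41.10 = -2.00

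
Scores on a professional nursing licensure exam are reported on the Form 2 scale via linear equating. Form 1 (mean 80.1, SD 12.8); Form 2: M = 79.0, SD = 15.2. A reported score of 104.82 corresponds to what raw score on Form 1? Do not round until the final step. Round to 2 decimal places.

101.84

Invert y = (SD_Y/SD_X)(x − M_X) + M_Y:
x = (SD_X/SD_Y)(y − M_Y) + M_X = (12.8/15.2)(104.82 − 79.0) + 80.1
x = 0.842105 × 25.820 + 80.1 = 101.84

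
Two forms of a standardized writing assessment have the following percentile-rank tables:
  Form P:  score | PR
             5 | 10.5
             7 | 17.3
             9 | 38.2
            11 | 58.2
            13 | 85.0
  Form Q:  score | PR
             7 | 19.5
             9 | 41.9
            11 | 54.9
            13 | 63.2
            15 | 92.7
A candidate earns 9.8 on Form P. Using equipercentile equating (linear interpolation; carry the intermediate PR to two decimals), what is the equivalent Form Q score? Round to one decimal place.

PR of 9.8 on Form P: 38.2 + (9.8 − 9)/(11 − 9) × (58.2 − 38.2) = 46.20
On Form Q, PR 46.20 falls between score 9 (PR 41.9) and 11 (PR 54.9).
Interpolate: 9 + (46.20 − 41.9)/(54.9 − 41.9) × (11 − 9) = 9.7

9.7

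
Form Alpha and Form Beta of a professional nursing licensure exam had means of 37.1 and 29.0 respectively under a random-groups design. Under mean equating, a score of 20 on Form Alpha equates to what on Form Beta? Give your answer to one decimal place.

Mean equating: y = x + (M_Y − M_X) = 20 + (29.0 − 37.1) = 11.9

11.9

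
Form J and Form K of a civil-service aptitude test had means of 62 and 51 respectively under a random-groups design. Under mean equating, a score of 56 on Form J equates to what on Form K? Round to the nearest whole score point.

45

Mean equating: y = x + (M_Y − M_X) = 56 + (51 − 62) = 45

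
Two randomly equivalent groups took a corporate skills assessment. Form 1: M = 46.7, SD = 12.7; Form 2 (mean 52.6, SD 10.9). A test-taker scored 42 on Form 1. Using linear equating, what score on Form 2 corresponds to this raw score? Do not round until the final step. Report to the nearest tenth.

Linear equating: y = (SD_Y/SD_X)(x − M_X) + M_Y
y = (10.9/12.7)(42 − 46.7) + 52.6
y = 0.858268 × -4.7 + 52.6 = -4.0339 + 52.6 = 48.6

48.6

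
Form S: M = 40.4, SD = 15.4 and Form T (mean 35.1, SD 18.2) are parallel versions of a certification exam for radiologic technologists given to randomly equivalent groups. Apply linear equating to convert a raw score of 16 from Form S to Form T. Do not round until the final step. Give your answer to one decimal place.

Linear equating: y = (SD_Y/SD_X)(x − M_X) + M_Y
y = (18.2/15.4)(16 − 40.4) + 35.1
y = 1.181818 × -24.4 + 35.1 = -28.8364 + 35.1 = 6.3

6.3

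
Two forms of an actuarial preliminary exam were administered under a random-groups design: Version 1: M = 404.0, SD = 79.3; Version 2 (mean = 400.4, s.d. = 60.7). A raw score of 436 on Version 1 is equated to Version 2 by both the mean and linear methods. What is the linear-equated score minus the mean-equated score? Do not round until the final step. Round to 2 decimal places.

-7.51

Mean-equated: 436 + (400.4 − 404.0) = 432.40
Linear-equated: (60.7/79.3)(436 − 404.0) + 400.4 = 424.894
Difference = 424.894 − 432.40 = -7.51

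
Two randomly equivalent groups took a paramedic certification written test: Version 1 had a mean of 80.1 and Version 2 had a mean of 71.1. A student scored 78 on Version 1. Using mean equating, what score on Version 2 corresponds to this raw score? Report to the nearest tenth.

Mean equating: y = x + (M_Y − M_X) = 78 + (71.1 − 80.1) = 69.0

69.0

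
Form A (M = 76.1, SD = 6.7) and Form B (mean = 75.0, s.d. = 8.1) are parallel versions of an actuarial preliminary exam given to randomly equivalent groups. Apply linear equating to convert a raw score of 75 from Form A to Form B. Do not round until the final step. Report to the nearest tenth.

73.7

Linear equating: y = (SD_Y/SD_X)(x − M_X) + M_Y
y = (8.1/6.7)(75 − 76.1) + 75.0
y = 1.208955 × -1.1 + 75.0 = -1.3299 + 75.0 = 73.7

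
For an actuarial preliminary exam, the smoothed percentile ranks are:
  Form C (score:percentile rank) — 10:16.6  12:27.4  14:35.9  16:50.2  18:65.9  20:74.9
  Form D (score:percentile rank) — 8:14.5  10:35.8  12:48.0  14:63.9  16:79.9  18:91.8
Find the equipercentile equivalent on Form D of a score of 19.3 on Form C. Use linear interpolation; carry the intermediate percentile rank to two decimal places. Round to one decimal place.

PR of 19.3 on Form C: 65.9 + (19.3 − 18)/(20 − 18) × (74.9 − 65.9) = 71.75
On Form D, PR 71.75 falls between score 14 (PR 63.9) and 16 (PR 79.9).
Interpolate: 14 + (71.75 − 63.9)/(79.9 − 63.9) × (16 − 14) = 15.0

15.0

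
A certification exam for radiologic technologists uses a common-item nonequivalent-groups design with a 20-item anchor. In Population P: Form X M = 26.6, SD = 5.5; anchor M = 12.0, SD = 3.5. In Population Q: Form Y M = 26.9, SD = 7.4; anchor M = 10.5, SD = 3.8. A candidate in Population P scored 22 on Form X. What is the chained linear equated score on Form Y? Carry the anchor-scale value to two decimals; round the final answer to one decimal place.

24.1

Form X → anchor (Population P): v = (3.5/5.5)(22 − 26.6) + 12.0 = 9.07
anchor → Form Y (Population Q): y = (7.4/3.8)(9.07 − 10.5) + 26.9 = 24.1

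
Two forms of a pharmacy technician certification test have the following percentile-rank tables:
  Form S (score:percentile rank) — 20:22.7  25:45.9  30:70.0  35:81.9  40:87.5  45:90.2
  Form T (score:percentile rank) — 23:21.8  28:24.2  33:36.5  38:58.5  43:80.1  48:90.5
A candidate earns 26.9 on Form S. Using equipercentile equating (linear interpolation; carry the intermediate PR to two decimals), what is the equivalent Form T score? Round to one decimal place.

37.2

PR of 26.9 on Form S: 45.9 + (26.9 − 25)/(30 − 25) × (70.0 − 45.9) = 55.06
On Form T, PR 55.06 falls between score 33 (PR 36.5) and 38 (PR 58.5).
Interpolate: 33 + (55.06 − 36.5)/(58.5 − 36.5) × (38 − 33) = 37.2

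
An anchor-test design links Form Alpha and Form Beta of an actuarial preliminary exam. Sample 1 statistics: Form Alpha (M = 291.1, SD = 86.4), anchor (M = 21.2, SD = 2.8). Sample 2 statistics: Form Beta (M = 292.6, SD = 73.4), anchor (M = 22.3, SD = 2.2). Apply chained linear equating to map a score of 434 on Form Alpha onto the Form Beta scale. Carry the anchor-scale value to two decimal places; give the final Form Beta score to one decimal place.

410.4

Form Alpha → anchor (Sample 1): v = (2.8/86.4)(434 − 291.1) + 21.2 = 25.83
anchor → Form Beta (Sample 2): y = (73.4/2.2)(25.83 − 22.3) + 292.6 = 410.4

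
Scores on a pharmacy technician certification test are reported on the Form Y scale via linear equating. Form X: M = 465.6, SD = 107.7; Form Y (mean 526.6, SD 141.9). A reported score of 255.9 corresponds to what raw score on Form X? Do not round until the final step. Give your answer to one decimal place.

Invert y = (SD_Y/SD_X)(x − M_X) + M_Y:
x = (SD_X/SD_Y)(y − M_Y) + M_X = (107.7/141.9)(255.9 − 526.6) + 465.6
x = 0.758985 × -270.700 + 465.6 = 260.1

260.1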